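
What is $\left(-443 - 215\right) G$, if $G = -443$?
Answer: $291494$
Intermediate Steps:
$\left(-443 - 215\right) G = \left(-443 - 215\right) \left(-443\right) = \left(-658\right) \left(-443\right) = 291494$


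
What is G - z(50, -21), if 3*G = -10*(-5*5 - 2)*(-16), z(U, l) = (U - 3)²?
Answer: -3649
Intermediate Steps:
z(U, l) = (-3 + U)²
G = -1440 (G = (-10*(-5*5 - 2)*(-16))/3 = (-10*(-25 - 2)*(-16))/3 = (-10*(-27)*(-16))/3 = (270*(-16))/3 = (⅓)*(-4320) = -1440)
G - z(50, -21) = -1440 - (-3 + 50)² = -1440 - 1*47² = -1440 - 1*2209 = -1440 - 2209 = -3649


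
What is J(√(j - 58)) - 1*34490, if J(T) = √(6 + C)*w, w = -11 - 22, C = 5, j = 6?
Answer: -34490 - 33*√11 ≈ -34599.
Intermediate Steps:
w = -33
J(T) = -33*√11 (J(T) = √(6 + 5)*(-33) = √11*(-33) = -33*√11)
J(√(j - 58)) - 1*34490 = -33*√11 - 1*34490 = -33*√11 - 34490 = -34490 - 33*√11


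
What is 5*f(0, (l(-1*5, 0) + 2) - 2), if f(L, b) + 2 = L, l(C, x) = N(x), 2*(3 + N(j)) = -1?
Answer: -10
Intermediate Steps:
N(j) = -7/2 (N(j) = -3 + (1/2)*(-1) = -3 - 1/2 = -7/2)
l(C, x) = -7/2
f(L, b) = -2 + L
5*f(0, (l(-1*5, 0) + 2) - 2) = 5*(-2 + 0) = 5*(-2) = -10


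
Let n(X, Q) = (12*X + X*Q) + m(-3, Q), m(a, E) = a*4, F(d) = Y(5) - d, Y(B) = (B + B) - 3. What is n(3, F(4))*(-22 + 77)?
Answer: 1815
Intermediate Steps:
Y(B) = -3 + 2*B (Y(B) = 2*B - 3 = -3 + 2*B)
F(d) = 7 - d (F(d) = (-3 + 2*5) - d = (-3 + 10) - d = 7 - d)
m(a, E) = 4*a
n(X, Q) = -12 + 12*X + Q*X (n(X, Q) = (12*X + X*Q) + 4*(-3) = (12*X + Q*X) - 12 = -12 + 12*X + Q*X)
n(3, F(4))*(-22 + 77) = (-12 + 12*3 + (7 - 1*4)*3)*(-22 + 77) = (-12 + 36 + (7 - 4)*3)*55 = (-12 + 36 + 3*3)*55 = (-12 + 36 + 9)*55 = 33*55 = 1815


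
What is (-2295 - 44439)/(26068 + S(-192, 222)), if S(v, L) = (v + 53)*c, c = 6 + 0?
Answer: -23367/12617 ≈ -1.8520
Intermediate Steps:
c = 6
S(v, L) = 318 + 6*v (S(v, L) = (v + 53)*6 = (53 + v)*6 = 318 + 6*v)
(-2295 - 44439)/(26068 + S(-192, 222)) = (-2295 - 44439)/(26068 + (318 + 6*(-192))) = -46734/(26068 + (318 - 1152)) = -46734/(26068 - 834) = -46734/25234 = -46734*1/25234 = -23367/12617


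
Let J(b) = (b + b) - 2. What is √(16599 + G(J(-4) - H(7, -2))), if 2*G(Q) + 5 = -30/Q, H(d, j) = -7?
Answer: √66406/2 ≈ 128.85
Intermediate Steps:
J(b) = -2 + 2*b (J(b) = 2*b - 2 = -2 + 2*b)
G(Q) = -5/2 - 15/Q (G(Q) = -5/2 + (-30/Q)/2 = -5/2 - 15/Q)
√(16599 + G(J(-4) - H(7, -2))) = √(16599 + (-5/2 - 15/((-2 + 2*(-4)) - 1*(-7)))) = √(16599 + (-5/2 - 15/((-2 - 8) + 7))) = √(16599 + (-5/2 - 15/(-10 + 7))) = √(16599 + (-5/2 - 15/(-3))) = √(16599 + (-5/2 - 15*(-⅓))) = √(16599 + (-5/2 + 5)) = √(16599 + 5/2) = √(33203/2) = √66406/2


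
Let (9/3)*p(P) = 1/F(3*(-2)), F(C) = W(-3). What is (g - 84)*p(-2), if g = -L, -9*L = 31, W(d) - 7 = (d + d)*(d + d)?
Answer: -725/1161 ≈ -0.62446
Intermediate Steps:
W(d) = 7 + 4*d**2 (W(d) = 7 + (d + d)*(d + d) = 7 + (2*d)*(2*d) = 7 + 4*d**2)
L = -31/9 (L = -1/9*31 = -31/9 ≈ -3.4444)
F(C) = 43 (F(C) = 7 + 4*(-3)**2 = 7 + 4*9 = 7 + 36 = 43)
g = 31/9 (g = -1*(-31/9) = 31/9 ≈ 3.4444)
p(P) = 1/129 (p(P) = (1/3)/43 = (1/3)*(1/43) = 1/129)
(g - 84)*p(-2) = (31/9 - 84)*(1/129) = -725/9*1/129 = -725/1161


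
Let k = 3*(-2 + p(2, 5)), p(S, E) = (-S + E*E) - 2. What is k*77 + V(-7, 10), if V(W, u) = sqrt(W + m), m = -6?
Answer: 4389 + I*sqrt(13) ≈ 4389.0 + 3.6056*I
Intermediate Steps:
p(S, E) = -2 + E**2 - S (p(S, E) = (-S + E**2) - 2 = (E**2 - S) - 2 = -2 + E**2 - S)
V(W, u) = sqrt(-6 + W) (V(W, u) = sqrt(W - 6) = sqrt(-6 + W))
k = 57 (k = 3*(-2 + (-2 + 5**2 - 1*2)) = 3*(-2 + (-2 + 25 - 2)) = 3*(-2 + 21) = 3*19 = 57)
k*77 + V(-7, 10) = 57*77 + sqrt(-6 - 7) = 4389 + sqrt(-13) = 4389 + I*sqrt(13)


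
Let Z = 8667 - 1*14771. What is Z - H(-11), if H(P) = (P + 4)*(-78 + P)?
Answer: -6727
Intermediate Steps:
Z = -6104 (Z = 8667 - 14771 = -6104)
H(P) = (-78 + P)*(4 + P) (H(P) = (4 + P)*(-78 + P) = (-78 + P)*(4 + P))
Z - H(-11) = -6104 - (-312 + (-11)**2 - 74*(-11)) = -6104 - (-312 + 121 + 814) = -6104 - 1*623 = -6104 - 623 = -6727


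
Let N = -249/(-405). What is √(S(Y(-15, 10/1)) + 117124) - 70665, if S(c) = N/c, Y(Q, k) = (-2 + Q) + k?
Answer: -70665 + √11621620185/315 ≈ -70323.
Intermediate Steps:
N = 83/135 (N = -249*(-1/405) = 83/135 ≈ 0.61481)
Y(Q, k) = -2 + Q + k
S(c) = 83/(135*c)
√(S(Y(-15, 10/1)) + 117124) - 70665 = √(83/(135*(-2 - 15 + 10/1)) + 117124) - 70665 = √(83/(135*(-2 - 15 + 10*1)) + 117124) - 70665 = √(83/(135*(-2 - 15 + 10)) + 117124) - 70665 = √((83/135)/(-7) + 117124) - 70665 = √((83/135)*(-⅐) + 117124) - 70665 = √(-83/945 + 117124) - 70665 = √(110682097/945) - 70665 = √11621620185/315 - 70665 = -70665 + √11621620185/315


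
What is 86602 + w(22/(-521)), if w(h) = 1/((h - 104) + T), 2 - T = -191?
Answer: 4013743415/46347 ≈ 86602.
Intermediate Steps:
T = 193 (T = 2 - 1*(-191) = 2 + 191 = 193)
w(h) = 1/(89 + h) (w(h) = 1/((h - 104) + 193) = 1/((-104 + h) + 193) = 1/(89 + h))
86602 + w(22/(-521)) = 86602 + 1/(89 + 22/(-521)) = 86602 + 1/(89 + 22*(-1/521)) = 86602 + 1/(89 - 22/521) = 86602 + 1/(46347/521) = 86602 + 521/46347 = 4013743415/46347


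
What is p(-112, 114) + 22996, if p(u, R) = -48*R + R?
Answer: 17638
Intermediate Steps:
p(u, R) = -47*R
p(-112, 114) + 22996 = -47*114 + 22996 = -5358 + 22996 = 17638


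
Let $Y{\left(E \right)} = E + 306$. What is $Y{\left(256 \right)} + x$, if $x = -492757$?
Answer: $-492195$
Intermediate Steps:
$Y{\left(E \right)} = 306 + E$
$Y{\left(256 \right)} + x = \left(306 + 256\right) - 492757 = 562 - 492757 = -492195$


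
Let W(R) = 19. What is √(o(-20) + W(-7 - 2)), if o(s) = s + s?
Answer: I*√21 ≈ 4.5826*I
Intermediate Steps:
o(s) = 2*s
√(o(-20) + W(-7 - 2)) = √(2*(-20) + 19) = √(-40 + 19) = √(-21) = I*√21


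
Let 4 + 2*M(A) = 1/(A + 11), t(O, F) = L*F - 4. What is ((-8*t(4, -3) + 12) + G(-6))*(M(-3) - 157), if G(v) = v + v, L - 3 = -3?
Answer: -5086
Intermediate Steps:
L = 0 (L = 3 - 3 = 0)
t(O, F) = -4 (t(O, F) = 0*F - 4 = 0 - 4 = -4)
G(v) = 2*v
M(A) = -2 + 1/(2*(11 + A)) (M(A) = -2 + 1/(2*(A + 11)) = -2 + 1/(2*(11 + A)))
((-8*t(4, -3) + 12) + G(-6))*(M(-3) - 157) = ((-8*(-4) + 12) + 2*(-6))*((-43 - 4*(-3))/(2*(11 - 3)) - 157) = ((32 + 12) - 12)*((½)*(-43 + 12)/8 - 157) = (44 - 12)*((½)*(⅛)*(-31) - 157) = 32*(-31/16 - 157) = 32*(-2543/16) = -5086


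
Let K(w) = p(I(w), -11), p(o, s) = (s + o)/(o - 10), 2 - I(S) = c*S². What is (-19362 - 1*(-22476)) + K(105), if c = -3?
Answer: 103003704/33067 ≈ 3115.0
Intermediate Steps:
I(S) = 2 + 3*S² (I(S) = 2 - (-3)*S² = 2 + 3*S²)
p(o, s) = (o + s)/(-10 + o)
K(w) = (-9 + 3*w²)/(-8 + 3*w²) (K(w) = ((2 + 3*w²) - 11)/(-10 + (2 + 3*w²)) = (-9 + 3*w²)/(-8 + 3*w²))
(-19362 - 1*(-22476)) + K(105) = (-19362 - 1*(-22476)) + 3*(-3 + 105²)/(-8 + 3*105²) = (-19362 + 22476) + 3*(-3 + 11025)/(-8 + 3*11025) = 3114 + 3*11022/(-8 + 33075) = 3114 + 3*11022/33067 = 3114 + 3*(1/33067)*11022 = 3114 + 33066/33067 = 103003704/33067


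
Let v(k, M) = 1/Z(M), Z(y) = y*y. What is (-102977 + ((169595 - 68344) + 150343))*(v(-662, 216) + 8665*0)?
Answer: 16513/5184 ≈ 3.1854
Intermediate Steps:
Z(y) = y**2
v(k, M) = M**(-2) (v(k, M) = 1/(M**2) = M**(-2))
(-102977 + ((169595 - 68344) + 150343))*(v(-662, 216) + 8665*0) = (-102977 + ((169595 - 68344) + 150343))*(216**(-2) + 8665*0) = (-102977 + (101251 + 150343))*(1/46656 + 0) = (-102977 + 251594)*(1/46656) = 148617*(1/46656) = 16513/5184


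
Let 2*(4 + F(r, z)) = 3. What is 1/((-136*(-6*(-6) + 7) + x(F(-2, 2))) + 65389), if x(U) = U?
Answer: 2/119077 ≈ 1.6796e-5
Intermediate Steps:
F(r, z) = -5/2 (F(r, z) = -4 + (1/2)*3 = -4 + 3/2 = -5/2)
1/((-136*(-6*(-6) + 7) + x(F(-2, 2))) + 65389) = 1/((-136*(-6*(-6) + 7) - 5/2) + 65389) = 1/((-136*(36 + 7) - 5/2) + 65389) = 1/((-136*43 - 5/2) + 65389) = 1/((-5848 - 5/2) + 65389) = 1/(-11701/2 + 65389) = 1/(119077/2) = 2/119077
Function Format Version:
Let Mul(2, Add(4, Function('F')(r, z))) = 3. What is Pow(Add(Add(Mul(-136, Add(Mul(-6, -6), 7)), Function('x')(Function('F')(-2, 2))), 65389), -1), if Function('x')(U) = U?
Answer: Rational(2, 119077) ≈ 1.6796e-5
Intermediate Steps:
Function('F')(r, z) = Rational(-5, 2) (Function('F')(r, z) = Add(-4, Mul(Rational(1, 2), 3)) = Add(-4, Rational(3, 2)) = Rational(-5, 2))
Pow(Add(Add(Mul(-136, Add(Mul(-6, -6), 7)), Function('x')(Function('F')(-2, 2))), 65389), -1) = Pow(Add(Add(Mul(-136, Add(Mul(-6, -6), 7)), Rational(-5, 2)), 65389), -1) = Pow(Add(Add(Mul(-136, Add(36, 7)), Rational(-5, 2)), 65389), -1) = Pow(Add(Add(Mul(-136, 43), Rational(-5, 2)), 65389), -1) = Pow(Add(Add(-5848, Rational(-5, 2)), 65389), -1) = Pow(Add(Rational(-11701, 2), 65389), -1) = Pow(Rational(119077, 2), -1) = Rational(2, 119077)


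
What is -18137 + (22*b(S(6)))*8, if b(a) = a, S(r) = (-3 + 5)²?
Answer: -17433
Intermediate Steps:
S(r) = 4 (S(r) = 2² = 4)
-18137 + (22*b(S(6)))*8 = -18137 + (22*4)*8 = -18137 + 88*8 = -18137 + 704 = -17433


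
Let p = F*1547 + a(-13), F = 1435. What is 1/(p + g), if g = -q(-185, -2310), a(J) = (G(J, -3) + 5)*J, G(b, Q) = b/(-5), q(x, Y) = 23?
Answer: 5/11099116 ≈ 4.5049e-7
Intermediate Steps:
G(b, Q) = -b/5 (G(b, Q) = b*(-1/5) = -b/5)
a(J) = J*(5 - J/5) (a(J) = (-J/5 + 5)*J = (5 - J/5)*J = J*(5 - J/5))
g = -23 (g = -1*23 = -23)
p = 11099231/5 (p = 1435*1547 + (1/5)*(-13)*(25 - 1*(-13)) = 2219945 + (1/5)*(-13)*(25 + 13) = 2219945 + (1/5)*(-13)*38 = 2219945 - 494/5 = 11099231/5 ≈ 2.2198e+6)
1/(p + g) = 1/(11099231/5 - 23) = 1/(11099116/5) = 5/11099116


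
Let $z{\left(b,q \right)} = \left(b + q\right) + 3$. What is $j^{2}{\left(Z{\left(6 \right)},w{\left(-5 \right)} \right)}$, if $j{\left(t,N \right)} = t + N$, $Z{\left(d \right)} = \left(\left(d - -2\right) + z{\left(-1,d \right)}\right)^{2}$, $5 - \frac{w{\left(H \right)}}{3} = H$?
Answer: $81796$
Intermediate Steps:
$w{\left(H \right)} = 15 - 3 H$
$z{\left(b,q \right)} = 3 + b + q$
$Z{\left(d \right)} = \left(4 + 2 d\right)^{2}$ ($Z{\left(d \right)} = \left(\left(d - -2\right) + \left(3 - 1 + d\right)\right)^{2} = \left(\left(d + 2\right) + \left(2 + d\right)\right)^{2} = \left(\left(2 + d\right) + \left(2 + d\right)\right)^{2} = \left(4 + 2 d\right)^{2}$)
$j{\left(t,N \right)} = N + t$
$j^{2}{\left(Z{\left(6 \right)},w{\left(-5 \right)} \right)} = \left(\left(15 - -15\right) + 4 \left(2 + 6\right)^{2}\right)^{2} = \left(\left(15 + 15\right) + 4 \cdot 8^{2}\right)^{2} = \left(30 + 4 \cdot 64\right)^{2} = \left(30 + 256\right)^{2} = 286^{2} = 81796$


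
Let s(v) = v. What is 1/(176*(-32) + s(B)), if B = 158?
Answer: -1/5474 ≈ -0.00018268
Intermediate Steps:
1/(176*(-32) + s(B)) = 1/(176*(-32) + 158) = 1/(-5632 + 158) = 1/(-5474) = -1/5474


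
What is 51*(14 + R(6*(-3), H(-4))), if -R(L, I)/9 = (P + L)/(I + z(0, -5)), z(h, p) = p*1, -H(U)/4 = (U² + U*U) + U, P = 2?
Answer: 8466/13 ≈ 651.23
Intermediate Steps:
H(U) = -8*U² - 4*U (H(U) = -4*((U² + U*U) + U) = -4*((U² + U²) + U) = -4*(2*U² + U) = -4*(U + 2*U²) = -8*U² - 4*U)
z(h, p) = p
R(L, I) = -9*(2 + L)/(-5 + I) (R(L, I) = -9*(2 + L)/(I - 5) = -9*(2 + L)/(-5 + I))
51*(14 + R(6*(-3), H(-4))) = 51*(14 + 9*(-2 - 6*(-3))/(-5 - 4*(-4)*(1 + 2*(-4)))) = 51*(14 + 9*(-2 - 1*(-18))/(-5 - 4*(-4)*(1 - 8))) = 51*(14 + 9*(-2 + 18)/(-5 - 4*(-4)*(-7))) = 51*(14 + 9*16/(-5 - 112)) = 51*(14 + 9*16/(-117)) = 51*(14 + 9*(-1/117)*16) = 51*(14 - 16/13) = 51*(166/13) = 8466/13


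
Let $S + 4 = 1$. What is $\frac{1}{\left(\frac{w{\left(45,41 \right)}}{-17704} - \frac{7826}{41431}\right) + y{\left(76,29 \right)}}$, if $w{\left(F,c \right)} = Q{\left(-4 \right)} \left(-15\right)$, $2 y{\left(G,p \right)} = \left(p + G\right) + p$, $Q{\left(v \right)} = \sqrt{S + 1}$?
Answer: $\frac{106347088571000992}{7105166782378674857} - \frac{1348642343820 i \sqrt{2}}{7105166782378674857} \approx 0.014968 - 2.6843 \cdot 10^{-7} i$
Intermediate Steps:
$S = -3$ ($S = -4 + 1 = -3$)
$Q{\left(v \right)} = i \sqrt{2}$ ($Q{\left(v \right)} = \sqrt{-3 + 1} = \sqrt{-2} = i \sqrt{2}$)
$y{\left(G,p \right)} = p + \frac{G}{2}$ ($y{\left(G,p \right)} = \frac{\left(p + G\right) + p}{2} = \frac{\left(G + p\right) + p}{2} = \frac{G + 2 p}{2} = p + \frac{G}{2}$)
$w{\left(F,c \right)} = - 15 i \sqrt{2}$ ($w{\left(F,c \right)} = i \sqrt{2} \left(-15\right) = - 15 i \sqrt{2}$)
$\frac{1}{\left(\frac{w{\left(45,41 \right)}}{-17704} - \frac{7826}{41431}\right) + y{\left(76,29 \right)}} = \frac{1}{\left(\frac{\left(-15\right) i \sqrt{2}}{-17704} - \frac{7826}{41431}\right) + \left(29 + \frac{1}{2} \cdot 76\right)} = \frac{1}{\left(- 15 i \sqrt{2} \left(- \frac{1}{17704}\right) - \frac{602}{3187}\right) + \left(29 + 38\right)} = \frac{1}{\left(\frac{15 i \sqrt{2}}{17704} - \frac{602}{3187}\right) + 67} = \frac{1}{\left(- \frac{602}{3187} + \frac{15 i \sqrt{2}}{17704}\right) + 67} = \frac{1}{\frac{212927}{3187} + \frac{15 i \sqrt{2}}{17704}}$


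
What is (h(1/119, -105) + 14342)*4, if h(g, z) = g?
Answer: 6826796/119 ≈ 57368.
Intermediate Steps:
(h(1/119, -105) + 14342)*4 = (1/119 + 14342)*4 = (1706699/119)*4 = 6826796/119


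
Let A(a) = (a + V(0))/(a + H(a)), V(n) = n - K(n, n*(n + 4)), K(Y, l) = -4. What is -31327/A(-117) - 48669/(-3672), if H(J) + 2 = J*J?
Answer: 520333278559/138312 ≈ 3.7620e+6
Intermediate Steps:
H(J) = -2 + J**2 (H(J) = -2 + J*J = -2 + J**2)
V(n) = 4 + n (V(n) = n - 1*(-4) = n + 4 = 4 + n)
A(a) = (4 + a)/(-2 + a + a**2) (A(a) = (a + (4 + 0))/(a + (-2 + a**2)) = (a + 4)/(-2 + a + a**2) = (4 + a)/(-2 + a + a**2))
-31327/A(-117) - 48669/(-3672) = -31327*(-2 - 117 + (-117)**2)/(4 - 117) - 48669/(-3672) = -31327/(-113/(-2 - 117 + 13689)) - 48669*(-1/3672) = -31327/(-113/13570) + 16223/1224 = -31327*(-13570/113) + 16223/1224 = 425107390/113 + 16223/1224 = 520333278559/138312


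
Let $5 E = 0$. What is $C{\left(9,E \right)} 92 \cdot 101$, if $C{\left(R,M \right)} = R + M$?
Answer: $83628$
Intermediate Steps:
$E = 0$ ($E = \frac{1}{5} \cdot 0 = 0$)
$C{\left(R,M \right)} = M + R$
$C{\left(9,E \right)} 92 \cdot 101 = \left(0 + 9\right) 92 \cdot 101 = 9 \cdot 92 \cdot 101 = 828 \cdot 101 = 83628$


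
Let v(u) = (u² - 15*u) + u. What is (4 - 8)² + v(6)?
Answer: -32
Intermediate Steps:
v(u) = u² - 14*u
(4 - 8)² + v(6) = (4 - 8)² + 6*(-14 + 6) = (-4)² + 6*(-8) = 16 - 48 = -32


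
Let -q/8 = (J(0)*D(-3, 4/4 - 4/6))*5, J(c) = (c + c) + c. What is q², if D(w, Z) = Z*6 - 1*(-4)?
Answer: 0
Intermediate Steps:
D(w, Z) = 4 + 6*Z (D(w, Z) = 6*Z + 4 = 4 + 6*Z)
J(c) = 3*c (J(c) = 2*c + c = 3*c)
q = 0 (q = -8*(3*0)*(4 + 6*(4/4 - 4/6))*5 = -8*0*(4 + 6*(4*(¼) - 4*⅙))*5 = -8*0*(4 + 6*(1 - ⅔))*5 = -8*0*(4 + 6*(⅓))*5 = -8*0*(4 + 2)*5 = -8*0*6*5 = -0*5 = -8*0 = 0)
q² = 0² = 0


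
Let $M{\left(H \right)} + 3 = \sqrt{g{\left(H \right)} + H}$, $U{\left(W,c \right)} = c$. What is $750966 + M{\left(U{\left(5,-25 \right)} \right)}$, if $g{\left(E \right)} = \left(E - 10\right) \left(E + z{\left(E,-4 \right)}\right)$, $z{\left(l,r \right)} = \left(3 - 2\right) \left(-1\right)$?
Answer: $750963 + \sqrt{885} \approx 7.5099 \cdot 10^{5}$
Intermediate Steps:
$z{\left(l,r \right)} = -1$ ($z{\left(l,r \right)} = 1 \left(-1\right) = -1$)
$g{\left(E \right)} = \left(-1 + E\right) \left(-10 + E\right)$ ($g{\left(E \right)} = \left(E - 10\right) \left(E - 1\right) = \left(-10 + E\right) \left(-1 + E\right) = \left(-1 + E\right) \left(-10 + E\right)$)
$M{\left(H \right)} = -3 + \sqrt{10 + H^{2} - 10 H}$ ($M{\left(H \right)} = -3 + \sqrt{\left(10 + H^{2} - 11 H\right) + H} = -3 + \sqrt{10 + H^{2} - 10 H}$)
$750966 + M{\left(U{\left(5,-25 \right)} \right)} = 750966 - \left(3 - \sqrt{10 + \left(-25\right)^{2} - -250}\right) = 750966 - \left(3 - \sqrt{10 + 625 + 250}\right) = 750966 - \left(3 - \sqrt{885}\right) = 750963 + \sqrt{885}$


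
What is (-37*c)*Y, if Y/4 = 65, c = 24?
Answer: -230880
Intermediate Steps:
Y = 260 (Y = 4*65 = 260)
(-37*c)*Y = -37*24*260 = -888*260 = -230880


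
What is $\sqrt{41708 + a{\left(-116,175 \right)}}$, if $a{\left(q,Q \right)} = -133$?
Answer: $5 \sqrt{1663} \approx 203.9$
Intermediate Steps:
$\sqrt{41708 + a{\left(-116,175 \right)}} = \sqrt{41708 - 133} = \sqrt{41575} = 5 \sqrt{1663}$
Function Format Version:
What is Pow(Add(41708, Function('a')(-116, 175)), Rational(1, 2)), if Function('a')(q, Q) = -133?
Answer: Mul(5, Pow(1663, Rational(1, 2))) ≈ 203.90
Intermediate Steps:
Pow(Add(41708, Function('a')(-116, 175)), Rational(1, 2)) = Pow(Add(41708, -133), Rational(1, 2)) = Pow(41575, Rational(1, 2)) = Mul(5, Pow(1663, Rational(1, 2)))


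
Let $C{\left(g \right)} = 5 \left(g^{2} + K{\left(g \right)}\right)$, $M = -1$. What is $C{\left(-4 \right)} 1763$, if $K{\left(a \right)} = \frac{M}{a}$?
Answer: $\frac{572975}{4} \approx 1.4324 \cdot 10^{5}$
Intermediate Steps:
$K{\left(a \right)} = - \frac{1}{a}$
$C{\left(g \right)} = - \frac{5}{g} + 5 g^{2}$ ($C{\left(g \right)} = 5 \left(g^{2} - \frac{1}{g}\right) = - \frac{5}{g} + 5 g^{2}$)
$C{\left(-4 \right)} 1763 = \frac{5 \left(-1 + \left(-4\right)^{3}\right)}{-4} \cdot 1763 = 5 \left(- \frac{1}{4}\right) \left(-1 - 64\right) 1763 = 5 \left(- \frac{1}{4}\right) \left(-65\right) 1763 = \frac{325}{4} \cdot 1763 = \frac{572975}{4}$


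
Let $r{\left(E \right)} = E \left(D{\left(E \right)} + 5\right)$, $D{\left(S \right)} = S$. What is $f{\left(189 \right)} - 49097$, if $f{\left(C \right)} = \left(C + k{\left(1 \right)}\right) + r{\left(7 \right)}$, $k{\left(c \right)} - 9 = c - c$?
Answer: $-48815$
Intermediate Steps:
$k{\left(c \right)} = 9$ ($k{\left(c \right)} = 9 + \left(c - c\right) = 9 + 0 = 9$)
$r{\left(E \right)} = E \left(5 + E\right)$ ($r{\left(E \right)} = E \left(E + 5\right) = E \left(5 + E\right)$)
$f{\left(C \right)} = 93 + C$ ($f{\left(C \right)} = \left(C + 9\right) + 7 \left(5 + 7\right) = \left(9 + C\right) + 7 \cdot 12 = \left(9 + C\right) + 84 = 93 + C$)
$f{\left(189 \right)} - 49097 = \left(93 + 189\right) - 49097 = 282 - 49097 = -48815$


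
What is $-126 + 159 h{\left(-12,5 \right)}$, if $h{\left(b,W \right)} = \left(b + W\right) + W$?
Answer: $-444$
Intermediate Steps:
$h{\left(b,W \right)} = b + 2 W$ ($h{\left(b,W \right)} = \left(W + b\right) + W = b + 2 W$)
$-126 + 159 h{\left(-12,5 \right)} = -126 + 159 \left(-12 + 2 \cdot 5\right) = -126 + 159 \left(-12 + 10\right) = -126 + 159 \left(-2\right) = -126 - 318 = -444$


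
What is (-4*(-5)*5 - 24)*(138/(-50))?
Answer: -5244/25 ≈ -209.76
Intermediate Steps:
(-4*(-5)*5 - 24)*(138/(-50)) = (20*5 - 24)*(138*(-1/50)) = (100 - 24)*(-69/25) = 76*(-69/25) = -5244/25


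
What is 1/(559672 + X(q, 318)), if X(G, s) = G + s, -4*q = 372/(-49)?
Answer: 49/27439603 ≈ 1.7857e-6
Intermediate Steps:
q = 93/49 (q = -93/(-49) = -93*(-1)/49 = -1/4*(-372/49) = 93/49 ≈ 1.8980)
1/(559672 + X(q, 318)) = 1/(559672 + (93/49 + 318)) = 1/(559672 + 15675/49) = 1/(27439603/49) = 49/27439603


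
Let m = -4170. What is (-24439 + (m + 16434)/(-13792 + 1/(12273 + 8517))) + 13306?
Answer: -3192483282867/286735679 ≈ -11134.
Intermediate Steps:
(-24439 + (m + 16434)/(-13792 + 1/(12273 + 8517))) + 13306 = (-24439 + (-4170 + 16434)/(-13792 + 1/(12273 + 8517))) + 13306 = (-24439 + 12264/(-13792 + 1/20790)) + 13306 = (-24439 + 12264/(-286735679/20790)) + 13306 = (-24439 + 12264*(-20790/286735679)) + 13306 = (-24439 - 254968560/286735679) + 13306 = -7007788227641/286735679 + 13306 = -3192483282867/286735679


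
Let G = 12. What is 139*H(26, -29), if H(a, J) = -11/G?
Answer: -1529/12 ≈ -127.42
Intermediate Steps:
H(a, J) = -11/12
139*H(26, -29) = 139*(-11/12) = -1529/12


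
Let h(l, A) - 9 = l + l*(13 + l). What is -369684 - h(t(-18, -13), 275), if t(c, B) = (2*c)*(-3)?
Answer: -382869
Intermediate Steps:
t(c, B) = -6*c
h(l, A) = 9 + l + l*(13 + l) (h(l, A) = 9 + (l + l*(13 + l)) = 9 + l + l*(13 + l))
-369684 - h(t(-18, -13), 275) = -369684 - (9 + (-6*(-18))**2 + 14*(-6*(-18))) = -369684 - (9 + 108**2 + 14*108) = -369684 - (9 + 11664 + 1512) = -369684 - 1*13185 = -369684 - 13185 = -382869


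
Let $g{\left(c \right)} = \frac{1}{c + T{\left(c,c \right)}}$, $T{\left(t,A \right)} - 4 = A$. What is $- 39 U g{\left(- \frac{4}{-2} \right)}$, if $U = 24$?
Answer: $-117$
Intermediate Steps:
$T{\left(t,A \right)} = 4 + A$
$g{\left(c \right)} = \frac{1}{4 + 2 c}$ ($g{\left(c \right)} = \frac{1}{c + \left(4 + c\right)} = \frac{1}{4 + 2 c}$)
$- 39 U g{\left(- \frac{4}{-2} \right)} = \left(-39\right) 24 \frac{1}{2 \left(2 - \frac{4}{-2}\right)} = - 936 \frac{1}{2 \left(2 - -2\right)} = - 936 \frac{1}{2 \left(2 + 2\right)} = - 936 \frac{1}{2 \cdot 4} = - 936 \cdot \frac{1}{2} \cdot \frac{1}{4} = \left(-936\right) \frac{1}{8} = -117$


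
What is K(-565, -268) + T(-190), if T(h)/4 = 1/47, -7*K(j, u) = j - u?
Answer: 13987/329 ≈ 42.514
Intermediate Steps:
K(j, u) = -j/7 + u/7 (K(j, u) = -(j - u)/7 = -j/7 + u/7)
T(h) = 4/47
K(-565, -268) + T(-190) = (-⅐*(-565) + (⅐)*(-268)) + 4/47 = (565/7 - 268/7) + 4/47 = 297/7 + 4/47 = 13987/329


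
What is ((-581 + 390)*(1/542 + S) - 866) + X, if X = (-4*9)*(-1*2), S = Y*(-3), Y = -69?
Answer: -21859593/542 ≈ -40331.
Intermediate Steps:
S = 207 (S = -69*(-3) = 207)
X = 72 (X = -36*(-2) = 72)
((-581 + 390)*(1/542 + S) - 866) + X = ((-581 + 390)*(1/542 + 207) - 866) + 72 = (-191*(1/542 + 207) - 866) + 72 = (-191*112195/542 - 866) + 72 = (-21429245/542 - 866) + 72 = -21898617/542 + 72 = -21859593/542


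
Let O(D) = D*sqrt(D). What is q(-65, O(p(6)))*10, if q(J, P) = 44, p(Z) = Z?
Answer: 440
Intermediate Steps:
O(D) = D**(3/2)
q(-65, O(p(6)))*10 = 44*10 = 440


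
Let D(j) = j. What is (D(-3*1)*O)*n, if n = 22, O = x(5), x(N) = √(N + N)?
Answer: -66*√10 ≈ -208.71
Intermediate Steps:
x(N) = √2*√N (x(N) = √(2*N) = √2*√N)
O = √10 (O = √2*√5 = √10 ≈ 3.1623)
(D(-3*1)*O)*n = ((-3*1)*√10)*22 = -3*√10*22 = -66*√10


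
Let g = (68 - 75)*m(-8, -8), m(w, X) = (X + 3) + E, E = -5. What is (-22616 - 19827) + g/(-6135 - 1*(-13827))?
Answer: -163235743/3846 ≈ -42443.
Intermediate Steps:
m(w, X) = -2 + X (m(w, X) = (X + 3) - 5 = (3 + X) - 5 = -2 + X)
g = 70 (g = (68 - 75)*(-2 - 8) = -7*(-10) = 70)
(-22616 - 19827) + g/(-6135 - 1*(-13827)) = (-22616 - 19827) + 70/(-6135 - 1*(-13827)) = -42443 + 70/(-6135 + 13827) = -42443 + 70/7692 = -42443 + 70*(1/7692) = -42443 + 35/3846 = -163235743/3846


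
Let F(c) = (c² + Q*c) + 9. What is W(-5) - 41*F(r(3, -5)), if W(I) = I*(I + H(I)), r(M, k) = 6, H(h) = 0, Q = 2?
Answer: -2312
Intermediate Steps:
W(I) = I² (W(I) = I*(I + 0) = I*I = I²)
F(c) = 9 + c² + 2*c (F(c) = (c² + 2*c) + 9 = 9 + c² + 2*c)
W(-5) - 41*F(r(3, -5)) = (-5)² - 41*(9 + 6² + 2*6) = 25 - 41*(9 + 36 + 12) = 25 - 41*57 = 25 - 2337 = -2312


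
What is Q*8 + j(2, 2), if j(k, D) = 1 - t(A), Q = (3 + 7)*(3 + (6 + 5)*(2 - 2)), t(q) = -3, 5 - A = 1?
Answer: 244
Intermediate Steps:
A = 4 (A = 5 - 1*1 = 5 - 1 = 4)
Q = 30 (Q = 10*(3 + 11*0) = 10*(3 + 0) = 10*3 = 30)
j(k, D) = 4 (j(k, D) = 1 - 1*(-3) = 1 + 3 = 4)
Q*8 + j(2, 2) = 30*8 + 4 = 240 + 4 = 244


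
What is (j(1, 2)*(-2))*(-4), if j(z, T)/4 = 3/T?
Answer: 48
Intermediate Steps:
j(z, T) = 12/T (j(z, T) = 4*(3/T) = 12/T)
(j(1, 2)*(-2))*(-4) = ((12/2)*(-2))*(-4) = ((12*(½))*(-2))*(-4) = (6*(-2))*(-4) = -12*(-4) = 48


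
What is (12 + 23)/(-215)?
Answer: -7/43 ≈ -0.16279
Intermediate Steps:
(12 + 23)/(-215) = 35*(-1/215) = -7/43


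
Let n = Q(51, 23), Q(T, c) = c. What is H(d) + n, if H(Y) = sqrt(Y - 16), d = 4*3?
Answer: 23 + 2*I ≈ 23.0 + 2.0*I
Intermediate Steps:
d = 12
n = 23
H(Y) = sqrt(-16 + Y)
H(d) + n = sqrt(-16 + 12) + 23 = sqrt(-4) + 23 = 2*I + 23 = 23 + 2*I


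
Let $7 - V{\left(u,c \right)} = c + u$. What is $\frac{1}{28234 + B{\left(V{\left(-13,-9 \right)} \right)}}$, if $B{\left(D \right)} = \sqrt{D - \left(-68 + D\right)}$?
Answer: $\frac{14117}{398579344} - \frac{\sqrt{17}}{398579344} \approx 3.5408 \cdot 10^{-5}$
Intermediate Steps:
$V{\left(u,c \right)} = 7 - c - u$ ($V{\left(u,c \right)} = 7 - \left(c + u\right) = 7 - c - u$)
$B{\left(D \right)} = 2 \sqrt{17}$ ($B{\left(D \right)} = \sqrt{68} = 2 \sqrt{17}$)
$\frac{1}{28234 + B{\left(V{\left(-13,-9 \right)} \right)}} = \frac{1}{28234 + 2 \sqrt{17}}$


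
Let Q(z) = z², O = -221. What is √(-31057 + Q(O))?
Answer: 6*√494 ≈ 133.36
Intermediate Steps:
√(-31057 + Q(O)) = √(-31057 + (-221)²) = √(-31057 + 48841) = √17784 = 6*√494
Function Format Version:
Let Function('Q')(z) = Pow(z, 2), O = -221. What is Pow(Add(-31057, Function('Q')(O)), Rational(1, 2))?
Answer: Mul(6, Pow(494, Rational(1, 2))) ≈ 133.36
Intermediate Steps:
Pow(Add(-31057, Function('Q')(O)), Rational(1, 2)) = Pow(Add(-31057, Pow(-221, 2)), Rational(1, 2)) = Pow(Add(-31057, 48841), Rational(1, 2)) = Pow(17784, Rational(1, 2)) = Mul(6, Pow(494, Rational(1, 2)))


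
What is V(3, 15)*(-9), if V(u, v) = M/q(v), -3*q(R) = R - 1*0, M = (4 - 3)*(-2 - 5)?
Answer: -63/5 ≈ -12.600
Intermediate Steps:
M = -7 (M = 1*(-7) = -7)
q(R) = -R/3 (q(R) = -(R - 1*0)/3 = -(R + 0)/3 = -R/3)
V(u, v) = 21/v (V(u, v) = -7*(-3/v) = -(-21)/v = 21/v)
V(3, 15)*(-9) = (21/15)*(-9) = (21*(1/15))*(-9) = (7/5)*(-9) = -63/5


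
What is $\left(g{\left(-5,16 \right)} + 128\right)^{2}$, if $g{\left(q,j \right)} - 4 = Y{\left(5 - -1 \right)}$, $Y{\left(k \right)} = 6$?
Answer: $19044$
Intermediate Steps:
$g{\left(q,j \right)} = 10$ ($g{\left(q,j \right)} = 4 + 6 = 10$)
$\left(g{\left(-5,16 \right)} + 128\right)^{2} = \left(10 + 128\right)^{2} = 138^{2} = 19044$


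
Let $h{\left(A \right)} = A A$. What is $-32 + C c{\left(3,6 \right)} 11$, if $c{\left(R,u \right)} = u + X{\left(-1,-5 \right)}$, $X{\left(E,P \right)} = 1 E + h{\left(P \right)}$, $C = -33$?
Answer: $-10922$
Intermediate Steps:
$h{\left(A \right)} = A^{2}$
$X{\left(E,P \right)} = E + P^{2}$ ($X{\left(E,P \right)} = 1 E + P^{2} = E + P^{2}$)
$c{\left(R,u \right)} = 24 + u$ ($c{\left(R,u \right)} = u - \left(1 - \left(-5\right)^{2}\right) = u + \left(-1 + 25\right) = u + 24 = 24 + u$)
$-32 + C c{\left(3,6 \right)} 11 = -32 - 33 \left(24 + 6\right) 11 = -32 - 33 \cdot 30 \cdot 11 = -32 - 10890 = -10922$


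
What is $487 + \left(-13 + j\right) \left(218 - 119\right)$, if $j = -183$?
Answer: $-18917$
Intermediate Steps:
$487 + \left(-13 + j\right) \left(218 - 119\right) = 487 + \left(-13 - 183\right) \left(218 - 119\right) = 487 - 19404 = -18917$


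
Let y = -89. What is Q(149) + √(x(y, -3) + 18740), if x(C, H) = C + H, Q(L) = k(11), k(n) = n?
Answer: 11 + 6*√518 ≈ 147.56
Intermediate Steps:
Q(L) = 11
Q(149) + √(x(y, -3) + 18740) = 11 + √((-89 - 3) + 18740) = 11 + √(-92 + 18740) = 11 + √18648 = 11 + 6*√518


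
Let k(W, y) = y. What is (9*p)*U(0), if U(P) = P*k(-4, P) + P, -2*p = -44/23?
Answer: 0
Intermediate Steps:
p = 22/23 (p = -(-22)/23 = -½*(-44/23) = 22/23 ≈ 0.95652)
U(P) = P + P² (U(P) = P*P + P = P² + P = P + P²)
(9*p)*U(0) = (9*(22/23))*(0*(1 + 0)) = 198*(0*1)/23 = (198/23)*0 = 0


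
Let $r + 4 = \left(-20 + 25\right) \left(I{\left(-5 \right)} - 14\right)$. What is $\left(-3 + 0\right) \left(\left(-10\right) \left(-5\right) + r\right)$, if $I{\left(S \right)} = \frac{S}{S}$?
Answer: $57$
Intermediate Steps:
$I{\left(S \right)} = 1$
$r = -69$ ($r = -4 + \left(-20 + 25\right) \left(1 - 14\right) = -4 + 5 \left(-13\right) = -4 - 65 = -69$)
$\left(-3 + 0\right) \left(\left(-10\right) \left(-5\right) + r\right) = \left(-3 + 0\right) \left(\left(-10\right) \left(-5\right) - 69\right) = - 3 \left(50 - 69\right) = \left(-3\right) \left(-19\right) = 57$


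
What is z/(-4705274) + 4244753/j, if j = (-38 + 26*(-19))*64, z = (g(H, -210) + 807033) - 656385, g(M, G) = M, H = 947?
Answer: -75104839977/602275072 ≈ -124.70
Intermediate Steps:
z = 151595 (z = (947 + 807033) - 656385 = 807980 - 656385 = 151595)
j = -34048 (j = (-38 - 494)*64 = -532*64 = -34048)
z/(-4705274) + 4244753/j = 151595/(-4705274) + 4244753/(-34048) = 151595*(-1/4705274) + 4244753*(-1/34048) = -151595/4705274 - 4244753/34048 = -75104839977/602275072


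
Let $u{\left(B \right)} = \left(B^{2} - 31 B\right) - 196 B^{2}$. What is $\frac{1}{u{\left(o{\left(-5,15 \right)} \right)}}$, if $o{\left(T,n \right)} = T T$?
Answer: $- \frac{1}{122650} \approx -8.1533 \cdot 10^{-6}$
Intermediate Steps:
$o{\left(T,n \right)} = T^{2}$
$u{\left(B \right)} = - 195 B^{2} - 31 B$
$\frac{1}{u{\left(o{\left(-5,15 \right)} \right)}} = \frac{1}{\left(-1\right) \left(-5\right)^{2} \left(31 + 195 \left(-5\right)^{2}\right)} = \frac{1}{\left(-1\right) 25 \left(31 + 195 \cdot 25\right)} = \frac{1}{\left(-1\right) 25 \left(31 + 4875\right)} = \frac{1}{\left(-1\right) 25 \cdot 4906} = \frac{1}{-122650} = - \frac{1}{122650}$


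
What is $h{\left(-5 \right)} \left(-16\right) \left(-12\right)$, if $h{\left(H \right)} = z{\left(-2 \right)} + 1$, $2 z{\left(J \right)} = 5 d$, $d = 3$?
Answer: $1632$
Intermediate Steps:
$z{\left(J \right)} = \frac{15}{2}$ ($z{\left(J \right)} = \frac{5 \cdot 3}{2} = \frac{1}{2} \cdot 15 = \frac{15}{2}$)
$h{\left(H \right)} = \frac{17}{2}$ ($h{\left(H \right)} = \frac{15}{2} + 1 = \frac{17}{2}$)
$h{\left(-5 \right)} \left(-16\right) \left(-12\right) = \frac{17}{2} \left(-16\right) \left(-12\right) = \left(-136\right) \left(-12\right) = 1632$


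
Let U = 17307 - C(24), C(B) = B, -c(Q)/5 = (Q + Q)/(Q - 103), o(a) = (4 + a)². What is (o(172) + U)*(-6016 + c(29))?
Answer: -10735069773/37 ≈ -2.9014e+8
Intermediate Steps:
c(Q) = -10*Q/(-103 + Q) (c(Q) = -5*(Q + Q)/(Q - 103) = -5*2*Q/(-103 + Q) = -10*Q/(-103 + Q))
U = 17283 (U = 17307 - 1*24 = 17307 - 24 = 17283)
(o(172) + U)*(-6016 + c(29)) = ((4 + 172)² + 17283)*(-6016 - 10*29/(-103 + 29)) = (176² + 17283)*(-6016 - 10*29/(-74)) = (30976 + 17283)*(-6016 - 10*29*(-1/74)) = 48259*(-6016 + 145/37) = 48259*(-222447/37) = -10735069773/37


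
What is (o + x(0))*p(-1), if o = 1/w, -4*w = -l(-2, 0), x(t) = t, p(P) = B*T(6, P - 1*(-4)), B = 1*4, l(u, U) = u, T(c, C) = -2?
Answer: 16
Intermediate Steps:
B = 4
p(P) = -8 (p(P) = 4*(-2) = -8)
w = -1/2 (w = -(-1)*(-2)/4 = -1/4*2 = -1/2 ≈ -0.50000)
o = -2 (o = 1/(-1/2) = -2)
(o + x(0))*p(-1) = (-2 + 0)*(-8) = -2*(-8) = 16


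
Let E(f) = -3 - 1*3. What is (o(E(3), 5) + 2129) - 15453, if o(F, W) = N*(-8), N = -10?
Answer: -13244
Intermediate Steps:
E(f) = -6 (E(f) = -3 - 3 = -6)
o(F, W) = 80 (o(F, W) = -10*(-8) = 80)
(o(E(3), 5) + 2129) - 15453 = (80 + 2129) - 15453 = 2209 - 15453 = -13244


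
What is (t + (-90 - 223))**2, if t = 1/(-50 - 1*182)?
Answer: 5273228689/53824 ≈ 97972.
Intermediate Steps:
t = -1/232 (t = 1/(-50 - 182) = 1/(-232) = -1/232 ≈ -0.0043103)
(t + (-90 - 223))**2 = (-1/232 + (-90 - 223))**2 = (-1/232 - 313)**2 = (-72617/232)**2 = 5273228689/53824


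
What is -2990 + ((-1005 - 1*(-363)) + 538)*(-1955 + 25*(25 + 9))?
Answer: 111930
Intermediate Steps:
-2990 + ((-1005 - 1*(-363)) + 538)*(-1955 + 25*(25 + 9)) = -2990 + ((-1005 + 363) + 538)*(-1955 + 25*34) = -2990 + (-642 + 538)*(-1955 + 850) = -2990 - 104*(-1105) = -2990 + 114920 = 111930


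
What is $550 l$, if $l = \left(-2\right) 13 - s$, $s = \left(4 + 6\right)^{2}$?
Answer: $-69300$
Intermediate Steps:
$s = 100$ ($s = 10^{2} = 100$)
$l = -126$ ($l = \left(-2\right) 13 - 100 = -26 - 100 = -126$)
$550 l = 550 \left(-126\right) = -69300$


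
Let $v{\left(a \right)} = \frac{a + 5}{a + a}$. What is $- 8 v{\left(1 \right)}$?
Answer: $-24$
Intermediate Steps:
$v{\left(a \right)} = \frac{5 + a}{2 a}$
$- 8 v{\left(1 \right)} = - 8 \frac{5 + 1}{2 \cdot 1} = - 8 \cdot \frac{1}{2} \cdot 1 \cdot 6 = \left(-8\right) 3 = -24$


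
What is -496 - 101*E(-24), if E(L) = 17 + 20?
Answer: -4233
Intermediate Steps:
E(L) = 37
-496 - 101*E(-24) = -496 - 101*37 = -496 - 3737 = -4233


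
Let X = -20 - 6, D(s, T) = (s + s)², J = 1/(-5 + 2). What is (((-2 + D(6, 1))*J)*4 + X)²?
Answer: 417316/9 ≈ 46368.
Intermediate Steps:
J = -⅓ (J = 1/(-3) = -⅓ ≈ -0.33333)
D(s, T) = 4*s² (D(s, T) = (2*s)² = 4*s²)
X = -26
(((-2 + D(6, 1))*J)*4 + X)² = (((-2 + 4*6²)*(-⅓))*4 - 26)² = (((-2 + 4*36)*(-⅓))*4 - 26)² = (((-2 + 144)*(-⅓))*4 - 26)² = ((142*(-⅓))*4 - 26)² = (-142/3*4 - 26)² = (-568/3 - 26)² = (-646/3)² = 417316/9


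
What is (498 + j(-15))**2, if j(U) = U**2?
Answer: 522729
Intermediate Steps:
(498 + j(-15))**2 = (498 + (-15)**2)**2 = (498 + 225)**2 = 723**2 = 522729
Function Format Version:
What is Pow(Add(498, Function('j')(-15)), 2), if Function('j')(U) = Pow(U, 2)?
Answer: 522729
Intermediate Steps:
Pow(Add(498, Function('j')(-15)), 2) = Pow(Add(498, Pow(-15, 2)), 2) = Pow(Add(498, 225), 2) = Pow(723, 2) = 522729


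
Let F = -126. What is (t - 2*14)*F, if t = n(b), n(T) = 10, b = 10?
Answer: 2268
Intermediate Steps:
t = 10
(t - 2*14)*F = (10 - 2*14)*(-126) = (10 - 28)*(-126) = -18*(-126) = 2268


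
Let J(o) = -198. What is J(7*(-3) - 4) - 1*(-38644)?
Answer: 38446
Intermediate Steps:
J(7*(-3) - 4) - 1*(-38644) = -198 - 1*(-38644) = -198 + 38644 = 38446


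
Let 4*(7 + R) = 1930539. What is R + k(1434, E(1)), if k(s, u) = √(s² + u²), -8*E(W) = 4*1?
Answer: 1930511/4 + 5*√329017/2 ≈ 4.8406e+5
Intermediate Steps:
E(W) = -½ (E(W) = -1/2 = -⅛*4 = -½)
R = 1930511/4 (R = -7 + (¼)*1930539 = -7 + 1930539/4 = 1930511/4 ≈ 4.8263e+5)
R + k(1434, E(1)) = 1930511/4 + √(1434² + (-½)²) = 1930511/4 + √(2056356 + ¼) = 1930511/4 + √(8225425/4) = 1930511/4 + 5*√329017/2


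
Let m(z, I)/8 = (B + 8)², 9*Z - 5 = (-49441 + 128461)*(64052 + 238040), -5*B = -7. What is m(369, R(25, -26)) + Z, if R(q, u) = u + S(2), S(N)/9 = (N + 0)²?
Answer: 596782905173/225 ≈ 2.6524e+9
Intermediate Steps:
B = 7/5 (B = -⅕*(-7) = 7/5 ≈ 1.4000)
S(N) = 9*N² (S(N) = 9*(N + 0)² = 9*N²)
R(q, u) = 36 + u (R(q, u) = u + 9*2² = u + 9*4 = u + 36 = 36 + u)
Z = 23871309845/9 (Z = 5/9 + ((-49441 + 128461)*(64052 + 238040))/9 = 5/9 + (79020*302092)/9 = 5/9 + (⅑)*23871309840 = 5/9 + 2652367760 = 23871309845/9 ≈ 2.6524e+9)
m(z, I) = 17672/25 (m(z, I) = 8*(7/5 + 8)² = 8*(47/5)² = 8*(2209/25) = 17672/25)
m(369, R(25, -26)) + Z = 17672/25 + 23871309845/9 = 596782905173/225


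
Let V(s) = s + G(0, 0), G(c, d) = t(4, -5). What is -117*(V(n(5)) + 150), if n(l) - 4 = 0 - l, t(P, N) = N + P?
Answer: -17316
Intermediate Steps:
G(c, d) = -1 (G(c, d) = -5 + 4 = -1)
n(l) = 4 - l (n(l) = 4 + (0 - l) = 4 - l)
V(s) = -1 + s (V(s) = s - 1 = -1 + s)
-117*(V(n(5)) + 150) = -117*((-1 + (4 - 1*5)) + 150) = -117*((-1 + (4 - 5)) + 150) = -117*((-1 - 1) + 150) = -117*(-2 + 150) = -117*148 = -17316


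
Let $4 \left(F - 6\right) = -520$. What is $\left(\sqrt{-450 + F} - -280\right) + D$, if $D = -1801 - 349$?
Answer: $-1870 + i \sqrt{574} \approx -1870.0 + 23.958 i$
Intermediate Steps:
$D = -2150$ ($D = -1801 - 349 = -2150$)
$F = -124$ ($F = 6 + \frac{1}{4} \left(-520\right) = 6 - 130 = -124$)
$\left(\sqrt{-450 + F} - -280\right) + D = \left(\sqrt{-450 - 124} - -280\right) - 2150 = \left(\sqrt{-574} + 280\right) - 2150 = \left(i \sqrt{574} + 280\right) - 2150 = \left(280 + i \sqrt{574}\right) - 2150 = -1870 + i \sqrt{574}$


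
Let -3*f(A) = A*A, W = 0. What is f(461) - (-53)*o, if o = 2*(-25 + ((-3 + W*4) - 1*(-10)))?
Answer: -218245/3 ≈ -72748.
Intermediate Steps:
f(A) = -A**2/3 (f(A) = -A*A/3 = -A**2/3)
o = -36 (o = 2*(-25 + ((-3 + 0*4) - 1*(-10))) = 2*(-25 + ((-3 + 0) + 10)) = 2*(-25 + (-3 + 10)) = 2*(-25 + 7) = 2*(-18) = -36)
f(461) - (-53)*o = -1/3*461**2 - (-53)*(-36) = -1/3*212521 - 1*1908 = -212521/3 - 1908 = -218245/3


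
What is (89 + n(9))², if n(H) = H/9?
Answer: 8100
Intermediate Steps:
n(H) = H/9 (n(H) = H*(⅑) = H/9)
(89 + n(9))² = (89 + (⅑)*9)² = (89 + 1)² = 90² = 8100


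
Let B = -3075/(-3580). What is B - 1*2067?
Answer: -1479357/716 ≈ -2066.1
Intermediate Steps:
B = 615/716 (B = -3075*(-1/3580) = 615/716 ≈ 0.85894)
B - 1*2067 = 615/716 - 1*2067 = 615/716 - 2067 = -1479357/716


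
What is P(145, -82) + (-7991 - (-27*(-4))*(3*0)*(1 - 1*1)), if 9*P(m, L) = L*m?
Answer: -83809/9 ≈ -9312.1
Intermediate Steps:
P(m, L) = L*m/9 (P(m, L) = (L*m)/9 = L*m/9)
P(145, -82) + (-7991 - (-27*(-4))*(3*0)*(1 - 1*1)) = (1/9)*(-82)*145 + (-7991 - (-27*(-4))*(3*0)*(1 - 1*1)) = -11890/9 + (-7991 - 108*0*(1 - 1)) = -11890/9 + (-7991 - 108*0*0) = -11890/9 + (-7991 - 108*0) = -11890/9 + (-7991 - 1*0) = -11890/9 + (-7991 + 0) = -11890/9 - 7991 = -83809/9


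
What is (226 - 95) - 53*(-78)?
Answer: 4265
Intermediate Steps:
(226 - 95) - 53*(-78) = 131 + 4134 = 4265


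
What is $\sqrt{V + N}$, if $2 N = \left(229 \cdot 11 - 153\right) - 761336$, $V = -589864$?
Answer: $i \sqrt{969349} \approx 984.56 i$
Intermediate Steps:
$N = -379485$ ($N = \frac{\left(229 \cdot 11 - 153\right) - 761336}{2} = \frac{\left(2519 - 153\right) - 761336}{2} = \frac{2366 - 761336}{2} = \frac{1}{2} \left(-758970\right) = -379485$)
$\sqrt{V + N} = \sqrt{-589864 - 379485} = \sqrt{-969349} = i \sqrt{969349}$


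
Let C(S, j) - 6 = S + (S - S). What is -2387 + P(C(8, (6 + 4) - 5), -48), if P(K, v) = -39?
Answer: -2426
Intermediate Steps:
C(S, j) = 6 + S (C(S, j) = 6 + (S + (S - S)) = 6 + (S + 0) = 6 + S)
-2387 + P(C(8, (6 + 4) - 5), -48) = -2387 - 39 = -2426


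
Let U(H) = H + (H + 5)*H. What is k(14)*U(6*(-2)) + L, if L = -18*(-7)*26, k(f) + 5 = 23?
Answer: 4572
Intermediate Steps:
k(f) = 18 (k(f) = -5 + 23 = 18)
U(H) = H + H*(5 + H) (U(H) = H + (5 + H)*H = H + H*(5 + H))
L = 3276 (L = 126*26 = 3276)
k(14)*U(6*(-2)) + L = 18*((6*(-2))*(6 + 6*(-2))) + 3276 = 18*(-12*(6 - 12)) + 3276 = 18*(-12*(-6)) + 3276 = 18*72 + 3276 = 1296 + 3276 = 4572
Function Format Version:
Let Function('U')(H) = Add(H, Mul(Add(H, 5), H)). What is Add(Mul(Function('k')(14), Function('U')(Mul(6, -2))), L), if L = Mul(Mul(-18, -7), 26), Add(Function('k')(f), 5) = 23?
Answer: 4572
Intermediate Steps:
Function('k')(f) = 18 (Function('k')(f) = Add(-5, 23) = 18)
Function('U')(H) = Add(H, Mul(H, Add(5, H))) (Function('U')(H) = Add(H, Mul(Add(5, H), H)) = Add(H, Mul(H, Add(5, H))))
L = 3276 (L = Mul(126, 26) = 3276)
Add(Mul(Function('k')(14), Function('U')(Mul(6, -2))), L) = Add(Mul(18, Mul(Mul(6, -2), Add(6, Mul(6, -2)))), 3276) = Add(Mul(18, Mul(-12, Add(6, -12))), 3276) = Add(Mul(18, Mul(-12, -6)), 3276) = Add(Mul(18, 72), 3276) = Add(1296, 3276) = 4572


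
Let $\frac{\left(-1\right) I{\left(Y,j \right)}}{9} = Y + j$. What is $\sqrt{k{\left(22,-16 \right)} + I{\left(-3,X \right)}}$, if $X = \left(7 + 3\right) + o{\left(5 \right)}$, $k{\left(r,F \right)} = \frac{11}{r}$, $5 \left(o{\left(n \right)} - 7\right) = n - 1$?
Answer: $\frac{i \sqrt{13270}}{10} \approx 11.52 i$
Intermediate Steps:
$o{\left(n \right)} = \frac{34}{5} + \frac{n}{5}$ ($o{\left(n \right)} = 7 + \frac{n - 1}{5} = 7 + \frac{-1 + n}{5} = 7 + \left(- \frac{1}{5} + \frac{n}{5}\right) = \frac{34}{5} + \frac{n}{5}$)
$X = \frac{89}{5}$ ($X = \left(7 + 3\right) + \left(\frac{34}{5} + \frac{1}{5} \cdot 5\right) = 10 + \left(\frac{34}{5} + 1\right) = 10 + \frac{39}{5} = \frac{89}{5} \approx 17.8$)
$I{\left(Y,j \right)} = - 9 Y - 9 j$ ($I{\left(Y,j \right)} = - 9 \left(Y + j\right) = - 9 Y - 9 j$)
$\sqrt{k{\left(22,-16 \right)} + I{\left(-3,X \right)}} = \sqrt{\frac{11}{22} - \frac{666}{5}} = \sqrt{11 \cdot \frac{1}{22} + \left(27 - \frac{801}{5}\right)} = \sqrt{\frac{1}{2} - \frac{666}{5}} = \sqrt{- \frac{1327}{10}} = \frac{i \sqrt{13270}}{10}$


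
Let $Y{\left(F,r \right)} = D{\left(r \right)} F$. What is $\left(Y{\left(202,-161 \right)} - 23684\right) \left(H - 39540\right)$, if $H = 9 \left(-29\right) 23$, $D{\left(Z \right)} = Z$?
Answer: $2559789858$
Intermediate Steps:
$H = -6003$ ($H = \left(-261\right) 23 = -6003$)
$Y{\left(F,r \right)} = F r$ ($Y{\left(F,r \right)} = r F = F r$)
$\left(Y{\left(202,-161 \right)} - 23684\right) \left(H - 39540\right) = \left(202 \left(-161\right) - 23684\right) \left(-6003 - 39540\right) = \left(-32522 - 23684\right) \left(-45543\right) = \left(-56206\right) \left(-45543\right) = 2559789858$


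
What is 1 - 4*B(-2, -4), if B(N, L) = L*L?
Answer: -63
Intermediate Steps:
B(N, L) = L**2
1 - 4*B(-2, -4) = 1 - 4*(-4)**2 = 1 - 4*16 = 1 - 64 = -63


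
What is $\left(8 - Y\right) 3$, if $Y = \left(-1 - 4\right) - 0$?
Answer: $39$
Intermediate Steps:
$Y = -5$ ($Y = -5 + 0 = -5$)
$\left(8 - Y\right) 3 = \left(8 - -5\right) 3 = \left(8 + 5\right) 3 = 13 \cdot 3 = 39$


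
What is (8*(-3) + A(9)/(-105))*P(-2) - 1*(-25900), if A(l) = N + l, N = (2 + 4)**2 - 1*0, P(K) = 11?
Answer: 179419/7 ≈ 25631.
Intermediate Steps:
N = 36 (N = 6**2 + 0 = 36 + 0 = 36)
A(l) = 36 + l
(8*(-3) + A(9)/(-105))*P(-2) - 1*(-25900) = (8*(-3) + (36 + 9)/(-105))*11 - 1*(-25900) = (-24 + 45*(-1/105))*11 + 25900 = (-24 - 3/7)*11 + 25900 = -171/7*11 + 25900 = -1881/7 + 25900 = 179419/7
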